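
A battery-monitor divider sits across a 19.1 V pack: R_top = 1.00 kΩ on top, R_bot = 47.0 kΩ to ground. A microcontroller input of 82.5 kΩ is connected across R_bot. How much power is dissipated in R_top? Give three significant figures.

Total resistance from the source is R_top + (R_bot‖R_L) = 30.94 kΩ, so I = 19.1/30.94 kΩ = 0.6173 mA.
P = I²·R_top = (0.6173 mA)² × 1.00 kΩ = 0.381 mW.

P ≈ 0.381 mW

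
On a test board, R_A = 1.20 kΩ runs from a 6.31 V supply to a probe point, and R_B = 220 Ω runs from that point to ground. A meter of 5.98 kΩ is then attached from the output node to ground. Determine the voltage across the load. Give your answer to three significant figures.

V_out ≈ 0.948 V

The load sits in parallel with R_B: R_B‖R_L = (220 × 5980) / (220 + 5980) = 212.2 Ω.
V_out = 6.31 × 212.2 / (1200 + 212.2) = 6.31 × 212.2/1412 = 0.948 V.
(Unloaded it would have been 0.978 V.)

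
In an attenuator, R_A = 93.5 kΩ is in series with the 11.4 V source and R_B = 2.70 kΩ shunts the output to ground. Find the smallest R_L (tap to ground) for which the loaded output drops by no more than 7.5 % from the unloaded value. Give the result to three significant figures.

Output resistance R_th = R_A‖R_B = (93.5 × 2.70)/96.20 = 2.624 kΩ.
The fractional drop is R_th/(R_th + R_L); requiring this ≤ 0.0750 gives R_L ≥ R_th(1/0.0750 − 1) = 2.624 × 12.33 = 32.4 kΩ.

R_L(min) ≈ 32.4 kΩ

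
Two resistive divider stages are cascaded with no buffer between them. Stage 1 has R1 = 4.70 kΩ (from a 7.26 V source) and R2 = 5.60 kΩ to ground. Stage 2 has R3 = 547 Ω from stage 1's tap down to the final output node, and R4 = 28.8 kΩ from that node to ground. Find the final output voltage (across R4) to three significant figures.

V_out ≈ 3.56 V

Stage 2 presents R3+R4 = 29350 Ω as a load on stage 1's tap.
Stage 1's lower leg becomes R2‖(R3+R4) = 4703 Ω, so V_mid = 7.26 × 4703/9403 = 3.631 V.
Stage 2 is itself unloaded: V_out = V_mid × R4/(R3+R4) = 3.631 × 28800/29350 = 3.56 V.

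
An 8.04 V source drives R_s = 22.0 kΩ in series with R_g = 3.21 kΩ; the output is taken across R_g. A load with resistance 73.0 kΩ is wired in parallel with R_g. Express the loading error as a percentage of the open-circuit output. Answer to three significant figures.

3.70 %

The divider's output (Thévenin) resistance is R_s‖R_g = 2.801 kΩ.
Fractional drop under load = R_th/(R_th + R_L) = 2.801 / (2.801 + 73.0) = 0.03696.
So the output falls by 3.70 %.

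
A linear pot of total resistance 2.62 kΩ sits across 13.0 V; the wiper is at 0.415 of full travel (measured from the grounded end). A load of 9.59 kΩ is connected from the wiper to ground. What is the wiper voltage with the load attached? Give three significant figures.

The wiper splits the pot into (1−α)R = 1.533 kΩ above and αR = 1.087 kΩ below.
Lower section ‖ load = 0.9766 kΩ.
V_wiper = 13.0 × 0.9766/(1.533 + 0.9766) = 5.06 V.

V ≈ 5.06 V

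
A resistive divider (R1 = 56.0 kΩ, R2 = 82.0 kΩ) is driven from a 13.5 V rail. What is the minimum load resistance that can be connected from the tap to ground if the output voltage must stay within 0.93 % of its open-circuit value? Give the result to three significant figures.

Output resistance R_th = R1‖R2 = (56.0 × 82.0)/138.0 = 33.28 kΩ.
The fractional drop is R_th/(R_th + R_L); requiring this ≤ 0.00930 gives R_L ≥ R_th(1/0.00930 − 1) = 33.28 × 106.5 = 3.54 MΩ.

R_L(min) ≈ 3.54 MΩ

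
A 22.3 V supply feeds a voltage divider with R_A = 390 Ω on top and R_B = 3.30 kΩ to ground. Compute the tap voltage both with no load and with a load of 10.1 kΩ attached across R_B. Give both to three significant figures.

Open-circuit: V = 22.3 × 3300/(390 + 3300) = 19.9 V.
With the load, R_B becomes R_B‖R_L = 2487 Ω, so V = 22.3 × 2487/2877 = 19.3 V.

Unloaded: 19.9 V; loaded: 19.3 V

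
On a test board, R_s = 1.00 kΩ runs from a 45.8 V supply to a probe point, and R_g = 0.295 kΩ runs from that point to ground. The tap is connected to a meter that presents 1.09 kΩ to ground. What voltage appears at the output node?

V_out ≈ 8.63 V

The load sits in parallel with R_g: R_g‖R_L = (295 × 1090) / (295 + 1090) = 232.2 Ω.
V_out = 45.8 × 232.2 / (1000 + 232.2) = 45.8 × 232.2/1232 = 8.63 V.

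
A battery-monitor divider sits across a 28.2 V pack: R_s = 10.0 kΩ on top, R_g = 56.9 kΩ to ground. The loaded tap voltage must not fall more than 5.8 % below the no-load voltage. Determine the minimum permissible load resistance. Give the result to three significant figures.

Output resistance R_th = R_s‖R_g = (10.0 × 56.9)/66.90 = 8.505 kΩ.
The fractional drop is R_th/(R_th + R_L); requiring this ≤ 0.0580 gives R_L ≥ R_th(1/0.0580 − 1) = 8.505 × 16.24 = 138 kΩ.

R_L(min) ≈ 138 kΩ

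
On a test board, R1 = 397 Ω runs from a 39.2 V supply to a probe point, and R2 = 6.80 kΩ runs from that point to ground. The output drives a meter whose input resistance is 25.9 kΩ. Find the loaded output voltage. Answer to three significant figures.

V_out ≈ 36.5 V

The load sits in parallel with R2: R2‖R_L = (6800 × 25900) / (6800 + 25900) = 5386 Ω.
V_out = 39.2 × 5386 / (397 + 5386) = 39.2 × 5386/5783 = 36.5 V.
(Unloaded it would have been 37.0 V.)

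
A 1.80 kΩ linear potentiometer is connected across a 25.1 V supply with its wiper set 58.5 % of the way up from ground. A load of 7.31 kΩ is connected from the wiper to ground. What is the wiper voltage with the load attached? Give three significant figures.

V ≈ 13.9 V

The wiper splits the pot into (1−α)R = 747.0 Ω above and αR = 1053 Ω below.
Lower section ‖ load = 920.4 Ω.
V_wiper = 25.1 × 920.4/(747.0 + 920.4) = 13.9 V.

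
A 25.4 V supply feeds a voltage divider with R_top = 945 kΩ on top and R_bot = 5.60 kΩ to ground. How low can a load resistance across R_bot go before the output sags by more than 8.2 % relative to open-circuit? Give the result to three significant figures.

Output resistance R_th = R_top‖R_bot = (945 × 5.60)/950.6 = 5.567 kΩ.
The fractional drop is R_th/(R_th + R_L); requiring this ≤ 0.0820 gives R_L ≥ R_th(1/0.0820 − 1) = 5.567 × 11.20 = 62.3 kΩ.

R_L(min) ≈ 62.3 kΩ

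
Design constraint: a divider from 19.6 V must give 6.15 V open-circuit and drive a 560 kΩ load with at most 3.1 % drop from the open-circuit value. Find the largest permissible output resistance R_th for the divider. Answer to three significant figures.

R_th ≤ 17.9 kΩ

Loading drop = R_th/(R_th + R_L) ≤ 0.0310, so R_th ≤ R_L · ε/(1−ε) = 560 kΩ × 0.0310/0.9690 = 17.9 kΩ.
(Any R1, R2 with R2/(R1+R2) = 0.314 and R1‖R2 ≤ 17.9 kΩ will meet the spec.)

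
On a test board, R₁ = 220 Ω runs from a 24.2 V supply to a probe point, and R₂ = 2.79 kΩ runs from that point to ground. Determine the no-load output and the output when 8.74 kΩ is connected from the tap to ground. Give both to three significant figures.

Unloaded: 22.4 V; loaded: 21.9 V

Open-circuit: V = 24.2 × 2790/(220 + 2790) = 22.4 V.
With the load, R₂ becomes R₂‖R_L = 2115 Ω, so V = 24.2 × 2115/2335 = 21.9 V.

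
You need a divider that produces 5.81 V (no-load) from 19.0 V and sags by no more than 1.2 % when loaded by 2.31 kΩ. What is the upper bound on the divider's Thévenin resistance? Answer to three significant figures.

R_th ≤ 28.1 Ω

Loading drop = R_th/(R_th + R_L) ≤ 0.0120, so R_th ≤ R_L · ε/(1−ε) = 2.31 kΩ × 0.0120/0.9880 = 28.1 Ω.
(Any R1, R2 with R2/(R1+R2) = 0.306 and R1‖R2 ≤ 28.1 Ω will meet the spec.)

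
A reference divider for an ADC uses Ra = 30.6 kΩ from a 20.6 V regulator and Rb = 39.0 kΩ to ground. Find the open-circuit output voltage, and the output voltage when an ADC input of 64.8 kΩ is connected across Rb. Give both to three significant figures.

Unloaded: 11.5 V; loaded: 9.13 V

Open-circuit: V = 20.6 × 39.0/(30.6 + 39.0) = 11.5 V.
With the load, Rb becomes Rb‖R_L = 24.35 kΩ, so V = 20.6 × 24.35/54.95 = 9.13 V.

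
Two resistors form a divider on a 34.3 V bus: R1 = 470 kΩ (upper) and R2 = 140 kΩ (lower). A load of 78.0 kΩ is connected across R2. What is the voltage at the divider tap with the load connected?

The load sits in parallel with R2: R2‖R_L = (140 × 78.0) / (140 + 78.0) = 50.09 kΩ.
V_out = 34.3 × 50.09 / (470 + 50.09) = 34.3 × 50.09/520.1 = 3.30 V.

V_out ≈ 3.30 V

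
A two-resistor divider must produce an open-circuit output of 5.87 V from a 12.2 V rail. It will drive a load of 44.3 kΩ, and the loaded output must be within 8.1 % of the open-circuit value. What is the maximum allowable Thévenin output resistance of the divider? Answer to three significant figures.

R_th ≤ 3.90 kΩ

Loading drop = R_th/(R_th + R_L) ≤ 0.0810, so R_th ≤ R_L · ε/(1−ε) = 44.3 kΩ × 0.0810/0.9190 = 3.90 kΩ.
(Any R1, R2 with R2/(R1+R2) = 0.481 and R1‖R2 ≤ 3.90 kΩ will meet the spec.)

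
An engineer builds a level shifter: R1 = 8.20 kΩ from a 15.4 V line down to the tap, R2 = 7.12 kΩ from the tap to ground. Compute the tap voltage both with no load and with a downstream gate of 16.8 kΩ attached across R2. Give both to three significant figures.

Unloaded: 7.16 V; loaded: 5.83 V

Open-circuit: V = 15.4 × 7.12/(8.20 + 7.12) = 7.16 V.
With the load, R2 becomes R2‖R_L = 5.001 kΩ, so V = 15.4 × 5.001/13.20 = 5.83 V.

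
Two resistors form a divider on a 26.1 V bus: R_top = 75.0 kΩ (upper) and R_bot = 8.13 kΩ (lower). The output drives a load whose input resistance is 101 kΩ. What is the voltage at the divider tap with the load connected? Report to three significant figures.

The load sits in parallel with R_bot: R_bot‖R_L = (8.13 × 101) / (8.13 + 101) = 7.524 kΩ.
V_out = 26.1 × 7.524 / (75.0 + 7.524) = 26.1 × 7.524/82.52 = 2.38 V.
(Unloaded it would have been 2.55 V.)

V_out ≈ 2.38 V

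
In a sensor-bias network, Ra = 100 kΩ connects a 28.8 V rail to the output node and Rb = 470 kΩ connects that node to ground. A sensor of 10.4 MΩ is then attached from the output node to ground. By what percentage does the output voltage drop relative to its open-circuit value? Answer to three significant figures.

The divider's output (Thévenin) resistance is Ra‖Rb = 82.46 kΩ.
Fractional drop under load = R_th/(R_th + R_L) = 82.46 / (82.46 + 10400) = 0.007866.
So the output falls by 0.787 %.

0.787 %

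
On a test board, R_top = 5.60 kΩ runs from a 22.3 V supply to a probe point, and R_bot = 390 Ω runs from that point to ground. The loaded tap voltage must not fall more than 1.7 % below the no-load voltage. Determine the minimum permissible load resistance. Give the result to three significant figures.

Output resistance R_th = R_top‖R_bot = (5600 × 390)/5990 = 364.6 Ω.
The fractional drop is R_th/(R_th + R_L); requiring this ≤ 0.0170 gives R_L ≥ R_th(1/0.0170 − 1) = 364.6 × 57.82 = 21.1 kΩ.

R_L(min) ≈ 21.1 kΩ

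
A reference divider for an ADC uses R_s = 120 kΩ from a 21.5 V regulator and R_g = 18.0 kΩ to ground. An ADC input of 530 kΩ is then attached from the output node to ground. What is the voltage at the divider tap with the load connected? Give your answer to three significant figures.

The load sits in parallel with R_g: R_g‖R_L = (18.0 × 530) / (18.0 + 530) = 17.41 kΩ.
V_out = 21.5 × 17.41 / (120 + 17.41) = 21.5 × 17.41/137.4 = 2.72 V.

V_out ≈ 2.72 V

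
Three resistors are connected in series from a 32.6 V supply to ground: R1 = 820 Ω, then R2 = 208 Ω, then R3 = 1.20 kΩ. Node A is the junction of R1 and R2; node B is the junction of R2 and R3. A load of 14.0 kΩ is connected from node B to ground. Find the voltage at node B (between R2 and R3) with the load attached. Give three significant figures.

V ≈ 16.9 V

At node B, R3 is in parallel with the load: R3‖R_L = 1105 Ω.
Below node A the resistance is R2 + (R3‖R_L) = 1313 Ω, so V_A = 32.6 × 1313/2133 = 20.07 V.
Then V_B = V_A × (R3‖R_L)/(R2 + R3‖R_L) = 20.07 × 1105/1313 = 16.9 V.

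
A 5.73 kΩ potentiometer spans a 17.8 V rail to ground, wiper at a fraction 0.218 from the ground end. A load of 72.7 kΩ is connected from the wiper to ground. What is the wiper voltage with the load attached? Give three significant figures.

V ≈ 3.83 V

The wiper splits the pot into (1−α)R = 4.481 kΩ above and αR = 1.249 kΩ below.
Lower section ‖ load = 1.228 kΩ.
V_wiper = 17.8 × 1.228/(4.481 + 1.228) = 3.83 V.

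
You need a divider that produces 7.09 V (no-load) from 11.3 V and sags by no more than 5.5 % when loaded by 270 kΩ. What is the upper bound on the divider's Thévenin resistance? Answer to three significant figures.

R_th ≤ 15.7 kΩ

Loading drop = R_th/(R_th + R_L) ≤ 0.0550, so R_th ≤ R_L · ε/(1−ε) = 270 kΩ × 0.0550/0.9450 = 15.7 kΩ.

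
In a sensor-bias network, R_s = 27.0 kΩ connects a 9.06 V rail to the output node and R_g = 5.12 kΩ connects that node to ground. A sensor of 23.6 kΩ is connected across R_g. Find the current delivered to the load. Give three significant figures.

I_L ≈ 0.0518 mA

R_g‖R_L = 4.207 kΩ; V_out = 9.06 × 4.207/31.21 = 1.221 V.
I_L = V_out / R_L = 1.221 / 23.6 kΩ = 0.0518 mA.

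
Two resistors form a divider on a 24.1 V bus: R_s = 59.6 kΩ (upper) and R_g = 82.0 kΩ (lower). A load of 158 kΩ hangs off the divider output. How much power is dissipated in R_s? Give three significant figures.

Total resistance from the source is R_s + (R_g‖R_L) = 113.6 kΩ, so I = 24.1/113.6 kΩ = 0.2122 mA.
P = I²·R_s = (0.2122 mA)² × 59.6 kΩ = 2.68 mW.

P ≈ 2.68 mW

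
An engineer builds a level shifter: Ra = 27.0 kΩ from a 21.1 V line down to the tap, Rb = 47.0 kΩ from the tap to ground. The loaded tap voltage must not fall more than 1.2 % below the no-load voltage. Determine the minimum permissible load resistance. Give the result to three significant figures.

R_L(min) ≈ 1.41 MΩ

Output resistance R_th = Ra‖Rb = (27.0 × 47.0)/74.00 = 17.15 kΩ.
The fractional drop is R_th/(R_th + R_L); requiring this ≤ 0.0120 gives R_L ≥ R_th(1/0.0120 − 1) = 17.15 × 82.33 = 1.41 MΩ.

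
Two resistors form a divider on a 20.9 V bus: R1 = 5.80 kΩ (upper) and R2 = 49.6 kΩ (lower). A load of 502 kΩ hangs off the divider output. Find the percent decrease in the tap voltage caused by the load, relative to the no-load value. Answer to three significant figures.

The divider's output (Thévenin) resistance is R1‖R2 = 5.193 kΩ.
Fractional drop under load = R_th/(R_th + R_L) = 5.193 / (5.193 + 502) = 0.01024.
So the output falls by 1.02 %.

1.02 %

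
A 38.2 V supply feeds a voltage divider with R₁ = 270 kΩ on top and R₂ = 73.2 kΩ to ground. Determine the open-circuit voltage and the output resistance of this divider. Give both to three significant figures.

V_th is the open-circuit tap voltage: 38.2 × 73.2/(270 + 73.2) = 8.15 V.
With the supply zeroed, R₁ and R₂ appear in parallel from the tap: R_th = R₁‖R₂ = (270 × 73.2)/343.2 = 57.6 kΩ.

V_th = 8.15 V, R_th = 57.6 kΩ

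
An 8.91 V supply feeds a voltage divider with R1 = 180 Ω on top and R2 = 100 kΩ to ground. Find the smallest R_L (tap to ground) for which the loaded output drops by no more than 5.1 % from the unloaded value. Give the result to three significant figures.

Output resistance R_th = R1‖R2 = (180 × 100000)/100200 = 179.7 Ω.
The fractional drop is R_th/(R_th + R_L); requiring this ≤ 0.0510 gives R_L ≥ R_th(1/0.0510 − 1) = 179.7 × 18.61 = 3.34 kΩ.

R_L(min) ≈ 3.34 kΩ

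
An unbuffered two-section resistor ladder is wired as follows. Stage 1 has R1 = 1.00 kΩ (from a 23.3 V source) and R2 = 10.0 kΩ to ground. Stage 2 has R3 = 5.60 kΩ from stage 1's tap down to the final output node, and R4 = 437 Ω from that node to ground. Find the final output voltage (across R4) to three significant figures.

V_out ≈ 1.33 V

Stage 2 presents R3+R4 = 6037 Ω as a load on stage 1's tap.
Stage 1's lower leg becomes R2‖(R3+R4) = 3764 Ω, so V_mid = 23.3 × 3764/4764 = 18.41 V.
Stage 2 is itself unloaded: V_out = V_mid × R4/(R3+R4) = 18.41 × 437/6037 = 1.33 V.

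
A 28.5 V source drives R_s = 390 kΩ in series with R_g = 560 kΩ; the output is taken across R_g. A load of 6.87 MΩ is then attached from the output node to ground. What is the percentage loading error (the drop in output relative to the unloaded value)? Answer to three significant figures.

3.24 %

The divider's output (Thévenin) resistance is R_s‖R_g = 229.9 kΩ.
Fractional drop under load = R_th/(R_th + R_L) = 229.9 / (229.9 + 6870) = 0.03238.
So the output falls by 3.24 %.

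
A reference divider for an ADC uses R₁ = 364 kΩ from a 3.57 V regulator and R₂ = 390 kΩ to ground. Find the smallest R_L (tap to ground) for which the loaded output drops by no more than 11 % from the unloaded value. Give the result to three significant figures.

Output resistance R_th = R₁‖R₂ = (364 × 390)/754.0 = 188.3 kΩ.
The fractional drop is R_th/(R_th + R_L); requiring this ≤ 0.110 gives R_L ≥ R_th(1/0.110 − 1) = 188.3 × 8.091 = 1.52 MΩ.

R_L(min) ≈ 1.52 MΩ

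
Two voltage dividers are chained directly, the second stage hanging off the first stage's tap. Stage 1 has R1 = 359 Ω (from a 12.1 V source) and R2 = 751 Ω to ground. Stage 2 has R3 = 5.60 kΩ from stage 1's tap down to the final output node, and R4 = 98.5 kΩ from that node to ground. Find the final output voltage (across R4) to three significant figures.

V_out ≈ 7.73 V

Stage 2 presents R3+R4 = 104100 Ω as a load on stage 1's tap.
Stage 1's lower leg becomes R2‖(R3+R4) = 745.6 Ω, so V_mid = 12.1 × 745.6/1105 = 8.168 V.
Stage 2 is itself unloaded: V_out = V_mid × R4/(R3+R4) = 8.168 × 98500/104100 = 7.73 V.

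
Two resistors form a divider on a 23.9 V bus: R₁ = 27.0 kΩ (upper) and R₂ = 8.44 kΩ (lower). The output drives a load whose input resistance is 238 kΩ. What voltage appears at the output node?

The load sits in parallel with R₂: R₂‖R_L = (8.44 × 238) / (8.44 + 238) = 8.151 kΩ.
V_out = 23.9 × 8.151 / (27.0 + 8.151) = 23.9 × 8.151/35.15 = 5.54 V.

V_out ≈ 5.54 V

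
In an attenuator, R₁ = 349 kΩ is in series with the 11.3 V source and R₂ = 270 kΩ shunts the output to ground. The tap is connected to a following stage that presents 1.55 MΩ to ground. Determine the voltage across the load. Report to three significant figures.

The load sits in parallel with R₂: R₂‖R_L = (270 × 1550) / (270 + 1550) = 229.9 kΩ.
V_out = 11.3 × 229.9 / (349 + 229.9) = 11.3 × 229.9/578.9 = 4.49 V.

V_out ≈ 4.49 V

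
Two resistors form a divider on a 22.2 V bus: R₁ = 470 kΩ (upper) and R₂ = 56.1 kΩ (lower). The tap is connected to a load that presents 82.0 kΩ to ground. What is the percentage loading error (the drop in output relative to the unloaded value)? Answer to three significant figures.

Unloaded V = 22.2 × 56.1/526.1 = 2.367 V.
Loaded: R₂‖R_L = 33.31 kΩ, giving V = 22.2 × 33.31/503.3 = 1.469 V.
Drop = (2.367 − 1.469) / 2.367 = 37.9 %.

37.9 %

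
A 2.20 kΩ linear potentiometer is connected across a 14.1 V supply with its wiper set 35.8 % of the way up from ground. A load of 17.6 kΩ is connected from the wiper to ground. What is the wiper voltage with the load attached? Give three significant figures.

V ≈ 4.91 V

The wiper splits the pot into (1−α)R = 1412 Ω above and αR = 787.6 Ω below.
Lower section ‖ load = 753.9 Ω.
V_wiper = 14.1 × 753.9/(1412 + 753.9) = 4.91 V.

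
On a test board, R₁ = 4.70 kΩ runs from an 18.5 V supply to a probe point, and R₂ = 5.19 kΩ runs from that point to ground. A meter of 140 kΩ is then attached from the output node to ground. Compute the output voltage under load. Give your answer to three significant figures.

The load sits in parallel with R₂: R₂‖R_L = (5.19 × 140) / (5.19 + 140) = 5.004 kΩ.
V_out = 18.5 × 5.004 / (4.70 + 5.004) = 18.5 × 5.004/9.704 = 9.54 V.

V_out ≈ 9.54 V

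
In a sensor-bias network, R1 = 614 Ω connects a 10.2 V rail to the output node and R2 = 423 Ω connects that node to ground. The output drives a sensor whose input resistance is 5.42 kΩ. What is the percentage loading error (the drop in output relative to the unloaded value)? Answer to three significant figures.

4.42 %

The divider's output (Thévenin) resistance is R1‖R2 = 250.5 Ω.
Fractional drop under load = R_th/(R_th + R_L) = 250.5 / (250.5 + 5420) = 0.04417.
So the output falls by 4.42 %.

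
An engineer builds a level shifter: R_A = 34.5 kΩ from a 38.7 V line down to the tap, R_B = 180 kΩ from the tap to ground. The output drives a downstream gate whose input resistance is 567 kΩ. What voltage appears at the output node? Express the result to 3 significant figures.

V_out ≈ 30.9 V

The load sits in parallel with R_B: R_B‖R_L = (180 × 567) / (180 + 567) = 136.6 kΩ.
V_out = 38.7 × 136.6 / (34.5 + 136.6) = 38.7 × 136.6/171.1 = 30.9 V.
(Unloaded it would have been 32.5 V.)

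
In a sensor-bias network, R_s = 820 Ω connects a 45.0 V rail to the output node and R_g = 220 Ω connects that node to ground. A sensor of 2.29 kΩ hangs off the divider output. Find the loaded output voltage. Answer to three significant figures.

V_out ≈ 8.85 V

The load sits in parallel with R_g: R_g‖R_L = (220 × 2290) / (220 + 2290) = 200.7 Ω.
V_out = 45.0 × 200.7 / (820 + 200.7) = 45.0 × 200.7/1021 = 8.85 V.
(Unloaded it would have been 9.52 V.)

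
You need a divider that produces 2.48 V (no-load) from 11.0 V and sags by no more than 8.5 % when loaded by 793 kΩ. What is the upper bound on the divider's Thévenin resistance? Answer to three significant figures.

Loading drop = R_th/(R_th + R_L) ≤ 0.0850, so R_th ≤ R_L · ε/(1−ε) = 793 kΩ × 0.0850/0.9150 = 73.7 kΩ.
(Any R1, R2 with R2/(R1+R2) = 0.225 and R1‖R2 ≤ 73.7 kΩ will meet the spec.)

R_th ≤ 73.7 kΩ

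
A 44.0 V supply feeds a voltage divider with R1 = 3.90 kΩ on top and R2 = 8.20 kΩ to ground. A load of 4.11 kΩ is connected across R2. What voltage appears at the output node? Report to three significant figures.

V_out ≈ 18.1 V

The load sits in parallel with R2: R2‖R_L = (8.20 × 4.11) / (8.20 + 4.11) = 2.738 kΩ.
V_out = 44.0 × 2.738 / (3.90 + 2.738) = 44.0 × 2.738/6.638 = 18.1 V.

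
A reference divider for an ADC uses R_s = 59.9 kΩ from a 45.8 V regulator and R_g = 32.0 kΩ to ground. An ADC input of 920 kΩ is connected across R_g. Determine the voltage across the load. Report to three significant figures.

V_out ≈ 15.6 V

The load sits in parallel with R_g: R_g‖R_L = (32.0 × 920) / (32.0 + 920) = 30.92 kΩ.
V_out = 45.8 × 30.92 / (59.9 + 30.92) = 45.8 × 30.92/90.82 = 15.6 V.
(Unloaded it would have been 15.9 V.)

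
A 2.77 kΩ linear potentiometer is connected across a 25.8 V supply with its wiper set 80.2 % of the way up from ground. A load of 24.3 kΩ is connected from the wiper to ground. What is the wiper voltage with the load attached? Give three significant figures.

V ≈ 20.3 V

The wiper splits the pot into (1−α)R = 548.5 Ω above and αR = 2222 Ω below.
Lower section ‖ load = 2035 Ω.
V_wiper = 25.8 × 2035/(548.5 + 2035) = 20.3 V.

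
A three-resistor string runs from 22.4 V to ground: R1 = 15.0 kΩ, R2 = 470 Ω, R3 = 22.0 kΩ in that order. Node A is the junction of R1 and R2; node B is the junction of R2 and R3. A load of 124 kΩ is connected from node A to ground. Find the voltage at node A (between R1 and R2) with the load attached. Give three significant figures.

Below node A the series string R2+R3 = 22470 Ω sits in parallel with the 124000 Ω load: 19020 Ω.
V_A = 22.4 × 19020/(15000 + 19020) = 12.5 V.

V ≈ 12.5 V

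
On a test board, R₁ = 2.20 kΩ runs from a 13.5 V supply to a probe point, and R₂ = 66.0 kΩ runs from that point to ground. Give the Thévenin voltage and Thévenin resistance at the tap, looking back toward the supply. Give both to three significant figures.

V_th is the open-circuit tap voltage: 13.5 × 66.0/(2.20 + 66.0) = 13.1 V.
With the supply zeroed, R₁ and R₂ appear in parallel from the tap: R_th = R₁‖R₂ = (2.20 × 66.0)/68.20 = 2.13 kΩ.

V_th = 13.1 V, R_th = 2.13 kΩ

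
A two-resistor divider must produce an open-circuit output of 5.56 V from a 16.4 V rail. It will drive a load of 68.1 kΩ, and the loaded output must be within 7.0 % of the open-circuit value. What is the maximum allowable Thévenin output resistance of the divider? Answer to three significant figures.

R_th ≤ 5.13 kΩ

Loading drop = R_th/(R_th + R_L) ≤ 0.0700, so R_th ≤ R_L · ε/(1−ε) = 68.1 kΩ × 0.0700/0.9300 = 5.13 kΩ.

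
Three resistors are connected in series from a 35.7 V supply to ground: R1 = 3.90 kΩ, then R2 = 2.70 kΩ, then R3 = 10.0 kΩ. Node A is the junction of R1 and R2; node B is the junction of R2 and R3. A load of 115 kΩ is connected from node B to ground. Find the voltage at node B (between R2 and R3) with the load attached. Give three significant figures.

At node B, R3 is in parallel with the load: R3‖R_L = 9.200 kΩ.
Below node A the resistance is R2 + (R3‖R_L) = 11.90 kΩ, so V_A = 35.7 × 11.90/15.80 = 26.89 V.
Then V_B = V_A × (R3‖R_L)/(R2 + R3‖R_L) = 26.89 × 9.200/11.90 = 20.8 V.

V ≈ 20.8 V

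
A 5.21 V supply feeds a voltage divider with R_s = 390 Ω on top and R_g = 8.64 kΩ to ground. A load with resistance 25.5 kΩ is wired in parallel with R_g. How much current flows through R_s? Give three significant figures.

I ≈ 0.761 mA

R_g‖R_L = 6453 Ω, so the source sees R_s + R_g‖R_L = 6843 Ω.
I = 5.21 V / 6843 Ω = 0.761 mA.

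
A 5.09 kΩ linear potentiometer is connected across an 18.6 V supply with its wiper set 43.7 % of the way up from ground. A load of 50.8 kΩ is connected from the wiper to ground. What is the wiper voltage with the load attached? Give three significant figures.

The wiper splits the pot into (1−α)R = 2.866 kΩ above and αR = 2.224 kΩ below.
Lower section ‖ load = 2.131 kΩ.
V_wiper = 18.6 × 2.131/(2.866 + 2.131) = 7.93 V.

V ≈ 7.93 V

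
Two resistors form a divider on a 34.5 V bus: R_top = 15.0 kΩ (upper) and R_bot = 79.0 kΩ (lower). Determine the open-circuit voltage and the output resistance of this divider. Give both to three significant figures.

V_th = 29.0 V, R_th = 12.6 kΩ

V_th is the open-circuit tap voltage: 34.5 × 79.0/(15.0 + 79.0) = 29.0 V.
With the supply zeroed, R_top and R_bot appear in parallel from the tap: R_th = R_top‖R_bot = (15.0 × 79.0)/94.00 = 12.6 kΩ.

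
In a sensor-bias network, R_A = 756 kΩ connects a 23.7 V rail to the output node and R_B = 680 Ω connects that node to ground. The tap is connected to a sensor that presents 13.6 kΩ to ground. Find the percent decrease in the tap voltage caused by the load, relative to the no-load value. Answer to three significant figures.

4.76 %

The divider's output (Thévenin) resistance is R_A‖R_B = 679.4 Ω.
Fractional drop under load = R_th/(R_th + R_L) = 679.4 / (679.4 + 13600) = 0.04758.
So the output falls by 4.76 %.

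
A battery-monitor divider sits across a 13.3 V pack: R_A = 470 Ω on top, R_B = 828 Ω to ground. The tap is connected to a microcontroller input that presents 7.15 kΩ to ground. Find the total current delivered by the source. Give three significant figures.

I ≈ 11.0 mA

R_B‖R_L = 742.1 Ω, so the source sees R_A + R_B‖R_L = 1212 Ω.
I = 13.3 V / 1212 Ω = 11.0 mA.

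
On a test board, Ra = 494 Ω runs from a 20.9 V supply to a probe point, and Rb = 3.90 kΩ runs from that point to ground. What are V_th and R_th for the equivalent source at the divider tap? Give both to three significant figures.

V_th = 18.6 V, R_th = 438 Ω

V_th is the open-circuit tap voltage: 20.9 × 3900/(494 + 3900) = 18.6 V.
With the supply zeroed, Ra and Rb appear in parallel from the tap: R_th = Ra‖Rb = (494 × 3900)/4394 = 438 Ω.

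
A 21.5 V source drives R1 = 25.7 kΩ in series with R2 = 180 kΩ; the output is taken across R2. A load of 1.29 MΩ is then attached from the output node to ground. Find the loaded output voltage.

V_out ≈ 18.5 V

The load sits in parallel with R2: R2‖R_L = (180 × 1290) / (180 + 1290) = 158.0 kΩ.
V_out = 21.5 × 158.0 / (25.7 + 158.0) = 21.5 × 158.0/183.7 = 18.5 V.
(Unloaded it would have been 18.8 V.)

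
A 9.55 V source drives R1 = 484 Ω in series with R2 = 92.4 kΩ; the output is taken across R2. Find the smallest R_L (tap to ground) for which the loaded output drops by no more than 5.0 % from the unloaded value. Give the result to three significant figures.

Output resistance R_th = R1‖R2 = (484 × 92400)/92880 = 481.5 Ω.
The fractional drop is R_th/(R_th + R_L); requiring this ≤ 0.0500 gives R_L ≥ R_th(1/0.0500 − 1) = 481.5 × 19.00 = 9.15 kΩ.

R_L(min) ≈ 9.15 kΩ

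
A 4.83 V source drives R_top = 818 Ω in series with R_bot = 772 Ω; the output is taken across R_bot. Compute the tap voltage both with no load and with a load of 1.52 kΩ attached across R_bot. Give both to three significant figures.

Unloaded: 2.35 V; loaded: 1.86 V

Open-circuit: V = 4.83 × 772/(818 + 772) = 2.35 V.
With the load, R_bot becomes R_bot‖R_L = 512.0 Ω, so V = 4.83 × 512.0/1330 = 1.86 V.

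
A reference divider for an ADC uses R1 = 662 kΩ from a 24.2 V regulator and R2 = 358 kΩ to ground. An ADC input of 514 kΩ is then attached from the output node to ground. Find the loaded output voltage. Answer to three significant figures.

V_out ≈ 5.85 V

The load sits in parallel with R2: R2‖R_L = (358 × 514) / (358 + 514) = 211.0 kΩ.
V_out = 24.2 × 211.0 / (662 + 211.0) = 24.2 × 211.0/873.0 = 5.85 V.
(Unloaded it would have been 8.49 V.)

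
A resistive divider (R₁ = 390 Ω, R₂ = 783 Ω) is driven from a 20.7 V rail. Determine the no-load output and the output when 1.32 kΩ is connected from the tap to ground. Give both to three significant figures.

Open-circuit: V = 20.7 × 783/(390 + 783) = 13.8 V.
With the load, R₂ becomes R₂‖R_L = 491.5 Ω, so V = 20.7 × 491.5/881.5 = 11.5 V.

Unloaded: 13.8 V; loaded: 11.5 V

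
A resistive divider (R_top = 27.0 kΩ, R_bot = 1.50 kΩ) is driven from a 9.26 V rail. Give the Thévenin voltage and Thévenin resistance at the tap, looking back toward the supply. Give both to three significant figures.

V_th is the open-circuit tap voltage: 9.26 × 1.50/(27.0 + 1.50) = 0.487 V.
With the supply zeroed, R_top and R_bot appear in parallel from the tap: R_th = R_top‖R_bot = (27.0 × 1.50)/28.50 = 1.42 kΩ.

V_th = 0.487 V, R_th = 1.42 kΩ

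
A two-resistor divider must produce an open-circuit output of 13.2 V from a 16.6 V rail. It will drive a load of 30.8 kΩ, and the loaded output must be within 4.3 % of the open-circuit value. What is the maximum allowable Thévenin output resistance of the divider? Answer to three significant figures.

Loading drop = R_th/(R_th + R_L) ≤ 0.0430, so R_th ≤ R_L · ε/(1−ε) = 30.8 kΩ × 0.0430/0.9570 = 1.38 kΩ.
(Any R1, R2 with R2/(R1+R2) = 0.795 and R1‖R2 ≤ 1.38 kΩ will meet the spec.)

R_th ≤ 1.38 kΩ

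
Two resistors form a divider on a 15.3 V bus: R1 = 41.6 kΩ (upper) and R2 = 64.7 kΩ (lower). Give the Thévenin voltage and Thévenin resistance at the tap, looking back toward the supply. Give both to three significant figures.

V_th = 9.31 V, R_th = 25.3 kΩ

V_th is the open-circuit tap voltage: 15.3 × 64.7/(41.6 + 64.7) = 9.31 V.
With the supply zeroed, R1 and R2 appear in parallel from the tap: R_th = R1‖R2 = (41.6 × 64.7)/106.3 = 25.3 kΩ.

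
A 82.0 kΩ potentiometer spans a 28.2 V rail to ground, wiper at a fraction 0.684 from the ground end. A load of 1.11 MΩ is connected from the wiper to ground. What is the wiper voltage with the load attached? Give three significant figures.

The wiper splits the pot into (1−α)R = 25.91 kΩ above and αR = 56.09 kΩ below.
Lower section ‖ load = 53.39 kΩ.
V_wiper = 28.2 × 53.39/(25.91 + 53.39) = 19.0 V.

V ≈ 19.0 V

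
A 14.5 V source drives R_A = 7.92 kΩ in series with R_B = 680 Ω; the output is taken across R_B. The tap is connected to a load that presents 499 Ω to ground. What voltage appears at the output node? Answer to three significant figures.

V_out ≈ 0.508 V

The load sits in parallel with R_B: R_B‖R_L = (680 × 499) / (680 + 499) = 287.8 Ω.
V_out = 14.5 × 287.8 / (7920 + 287.8) = 14.5 × 287.8/8208 = 0.508 V.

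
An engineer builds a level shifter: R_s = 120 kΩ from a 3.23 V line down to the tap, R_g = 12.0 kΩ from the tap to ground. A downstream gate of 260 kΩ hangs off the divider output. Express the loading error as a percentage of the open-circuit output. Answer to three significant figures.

The divider's output (Thévenin) resistance is R_s‖R_g = 10.91 kΩ.
Fractional drop under load = R_th/(R_th + R_L) = 10.91 / (10.91 + 260) = 0.04027.
So the output falls by 4.03 %.

4.03 %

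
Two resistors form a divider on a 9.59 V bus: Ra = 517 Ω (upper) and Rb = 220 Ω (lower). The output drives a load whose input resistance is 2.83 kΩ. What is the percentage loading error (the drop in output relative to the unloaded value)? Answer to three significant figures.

The divider's output (Thévenin) resistance is Ra‖Rb = 154.3 Ω.
Fractional drop under load = R_th/(R_th + R_L) = 154.3 / (154.3 + 2830) = 0.05171.
So the output falls by 5.17 %.

5.17 %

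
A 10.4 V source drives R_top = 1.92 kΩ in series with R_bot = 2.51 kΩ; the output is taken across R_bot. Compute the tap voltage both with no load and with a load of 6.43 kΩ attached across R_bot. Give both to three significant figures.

Open-circuit: V = 10.4 × 2.51/(1.92 + 2.51) = 5.89 V.
With the load, R_bot becomes R_bot‖R_L = 1.805 kΩ, so V = 10.4 × 1.805/3.725 = 5.04 V.

Unloaded: 5.89 V; loaded: 5.04 V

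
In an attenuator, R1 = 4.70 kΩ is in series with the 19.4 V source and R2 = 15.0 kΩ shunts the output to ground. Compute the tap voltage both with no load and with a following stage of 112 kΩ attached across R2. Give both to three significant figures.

Open-circuit: V = 19.4 × 15.0/(4.70 + 15.0) = 14.8 V.
With the load, R2 becomes R2‖R_L = 13.23 kΩ, so V = 19.4 × 13.23/17.93 = 14.3 V.

Unloaded: 14.8 V; loaded: 14.3 V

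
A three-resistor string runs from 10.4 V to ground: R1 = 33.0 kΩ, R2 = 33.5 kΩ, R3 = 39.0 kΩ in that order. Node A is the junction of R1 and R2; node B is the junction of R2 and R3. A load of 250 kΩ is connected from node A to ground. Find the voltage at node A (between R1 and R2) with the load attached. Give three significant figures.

Below node A the series string R2+R3 = 72.50 kΩ sits in parallel with the 250 kΩ load: 56.20 kΩ.
V_A = 10.4 × 56.20/(33.0 + 56.20) = 6.55 V.

V ≈ 6.55 V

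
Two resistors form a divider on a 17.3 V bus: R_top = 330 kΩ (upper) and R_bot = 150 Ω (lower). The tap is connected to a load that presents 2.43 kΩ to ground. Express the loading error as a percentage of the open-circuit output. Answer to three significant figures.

The divider's output (Thévenin) resistance is R_top‖R_bot = 149.9 Ω.
Fractional drop under load = R_th/(R_th + R_L) = 149.9 / (149.9 + 2430) = 0.05811.
So the output falls by 5.81 %.

5.81 %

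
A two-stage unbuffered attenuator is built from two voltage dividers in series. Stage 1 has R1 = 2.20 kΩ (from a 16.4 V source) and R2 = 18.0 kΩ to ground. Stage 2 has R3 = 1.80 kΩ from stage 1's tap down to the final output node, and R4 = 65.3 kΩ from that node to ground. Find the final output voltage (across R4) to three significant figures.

V_out ≈ 13.8 V

Stage 2 presents R3+R4 = 67.10 kΩ as a load on stage 1's tap.
Stage 1's lower leg becomes R2‖(R3+R4) = 14.19 kΩ, so V_mid = 16.4 × 14.19/16.39 = 14.20 V.
Stage 2 is itself unloaded: V_out = V_mid × R4/(R3+R4) = 14.20 × 65.3/67.10 = 13.8 V.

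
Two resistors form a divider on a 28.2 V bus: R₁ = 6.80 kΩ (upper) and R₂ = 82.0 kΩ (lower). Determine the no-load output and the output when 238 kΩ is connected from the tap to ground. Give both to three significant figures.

Unloaded: 26.0 V; loaded: 25.4 V

Open-circuit: V = 28.2 × 82.0/(6.80 + 82.0) = 26.0 V.
With the load, R₂ becomes R₂‖R_L = 60.99 kΩ, so V = 28.2 × 60.99/67.79 = 25.4 V.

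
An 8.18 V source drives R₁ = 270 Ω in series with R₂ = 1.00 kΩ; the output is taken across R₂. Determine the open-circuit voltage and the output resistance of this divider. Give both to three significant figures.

V_th is the open-circuit tap voltage: 8.18 × 1000/(270 + 1000) = 6.44 V.
With the supply zeroed, R₁ and R₂ appear in parallel from the tap: R_th = R₁‖R₂ = (270 × 1000)/1270 = 213 Ω.

V_th = 6.44 V, R_th = 213 Ω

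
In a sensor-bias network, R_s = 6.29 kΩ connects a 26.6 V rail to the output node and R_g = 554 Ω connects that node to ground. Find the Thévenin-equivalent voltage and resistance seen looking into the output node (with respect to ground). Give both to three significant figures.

V_th = 2.15 V, R_th = 509 Ω

V_th is the open-circuit tap voltage: 26.6 × 554/(6290 + 554) = 2.15 V.
With the supply zeroed, R_s and R_g appear in parallel from the tap: R_th = R_s‖R_g = (6290 × 554)/6844 = 509 Ω.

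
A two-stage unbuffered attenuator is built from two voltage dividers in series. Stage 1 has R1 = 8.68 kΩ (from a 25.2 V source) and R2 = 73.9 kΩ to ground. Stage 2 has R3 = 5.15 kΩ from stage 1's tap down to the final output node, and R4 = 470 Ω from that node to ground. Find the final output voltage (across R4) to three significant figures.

Stage 2 presents R3+R4 = 5620 Ω as a load on stage 1's tap.
Stage 1's lower leg becomes R2‖(R3+R4) = 5223 Ω, so V_mid = 25.2 × 5223/13900 = 9.467 V.
Stage 2 is itself unloaded: V_out = V_mid × R4/(R3+R4) = 9.467 × 470/5620 = 0.792 V.

V_out ≈ 0.792 V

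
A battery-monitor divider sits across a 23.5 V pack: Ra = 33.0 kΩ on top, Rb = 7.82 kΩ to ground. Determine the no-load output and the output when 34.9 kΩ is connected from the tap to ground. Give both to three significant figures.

Unloaded: 4.50 V; loaded: 3.81 V

Open-circuit: V = 23.5 × 7.82/(33.0 + 7.82) = 4.50 V.
With the load, Rb becomes Rb‖R_L = 6.389 kΩ, so V = 23.5 × 6.389/39.39 = 3.81 V.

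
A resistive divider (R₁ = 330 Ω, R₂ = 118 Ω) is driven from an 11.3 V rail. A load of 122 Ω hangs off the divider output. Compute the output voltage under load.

V_out ≈ 1.74 V

The load sits in parallel with R₂: R₂‖R_L = (118 × 122) / (118 + 122) = 59.98 Ω.
V_out = 11.3 × 59.98 / (330 + 59.98) = 11.3 × 59.98/390.0 = 1.74 V.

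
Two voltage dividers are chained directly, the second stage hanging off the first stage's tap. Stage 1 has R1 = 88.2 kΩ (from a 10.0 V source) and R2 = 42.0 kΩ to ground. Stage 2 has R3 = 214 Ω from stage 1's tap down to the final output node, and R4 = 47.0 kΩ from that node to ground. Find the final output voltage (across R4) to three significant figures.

Stage 2 presents R3+R4 = 47210 Ω as a load on stage 1's tap.
Stage 1's lower leg becomes R2‖(R3+R4) = 22230 Ω, so V_mid = 10.0 × 22230/110400 = 2.013 V.
Stage 2 is itself unloaded: V_out = V_mid × R4/(R3+R4) = 2.013 × 47000/47210 = 2.00 V.

V_out ≈ 2.00 V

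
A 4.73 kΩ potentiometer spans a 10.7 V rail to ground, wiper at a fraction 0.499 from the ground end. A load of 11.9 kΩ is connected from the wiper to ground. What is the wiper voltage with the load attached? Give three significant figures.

V ≈ 4.86 V

The wiper splits the pot into (1−α)R = 2.370 kΩ above and αR = 2.360 kΩ below.
Lower section ‖ load = 1.970 kΩ.
V_wiper = 10.7 × 1.970/(2.370 + 1.970) = 4.86 V.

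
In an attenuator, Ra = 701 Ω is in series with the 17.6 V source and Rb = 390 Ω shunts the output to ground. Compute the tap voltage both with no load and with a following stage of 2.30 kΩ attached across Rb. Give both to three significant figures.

Unloaded: 6.29 V; loaded: 5.67 V

Open-circuit: V = 17.6 × 390/(701 + 390) = 6.29 V.
With the load, Rb becomes Rb‖R_L = 333.5 Ω, so V = 17.6 × 333.5/1034 = 5.67 V.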